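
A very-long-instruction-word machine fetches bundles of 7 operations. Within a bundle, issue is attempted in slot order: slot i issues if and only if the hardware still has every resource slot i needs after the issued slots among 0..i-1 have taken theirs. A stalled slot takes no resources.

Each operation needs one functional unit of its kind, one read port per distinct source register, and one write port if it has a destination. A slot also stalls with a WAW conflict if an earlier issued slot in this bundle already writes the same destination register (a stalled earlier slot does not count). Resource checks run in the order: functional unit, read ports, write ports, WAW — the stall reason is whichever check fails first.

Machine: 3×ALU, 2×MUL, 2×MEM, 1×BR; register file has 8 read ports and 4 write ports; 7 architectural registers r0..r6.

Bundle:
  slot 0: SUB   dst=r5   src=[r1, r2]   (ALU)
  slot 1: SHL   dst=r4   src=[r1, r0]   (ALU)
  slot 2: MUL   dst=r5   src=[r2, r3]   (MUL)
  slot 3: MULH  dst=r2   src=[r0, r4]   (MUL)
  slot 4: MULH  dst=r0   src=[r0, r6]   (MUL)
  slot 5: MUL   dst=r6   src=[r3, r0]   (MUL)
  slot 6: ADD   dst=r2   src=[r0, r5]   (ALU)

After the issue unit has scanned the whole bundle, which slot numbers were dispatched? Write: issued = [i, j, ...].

(0) want 1×ALU +2rd +1wr — yes → AL2|MU2|ME2|BR1|rd6|wr3
(1) want 1×ALU +2rd +1wr — yes → AL1|MU2|ME2|BR1|rd4|wr2
(2) want 1×MUL +2rd +1wr — WAW → AL1|MU2|ME2|BR1|rd4|wr2
(3) want 1×MUL +2rd +1wr — yes → AL1|MU1|ME2|BR1|rd2|wr1
(4) want 1×MUL +2rd +1wr — yes → AL1|MU0|ME2|BR1|rd0|wr0
(5) want 1×MUL +2rd +1wr — FU → AL1|MU0|ME2|BR1|rd0|wr0
(6) want 1×ALU +2rd +1wr — RD_PORT → AL1|MU0|ME2|BR1|rd0|wr0

issued = [0, 1, 3, 4]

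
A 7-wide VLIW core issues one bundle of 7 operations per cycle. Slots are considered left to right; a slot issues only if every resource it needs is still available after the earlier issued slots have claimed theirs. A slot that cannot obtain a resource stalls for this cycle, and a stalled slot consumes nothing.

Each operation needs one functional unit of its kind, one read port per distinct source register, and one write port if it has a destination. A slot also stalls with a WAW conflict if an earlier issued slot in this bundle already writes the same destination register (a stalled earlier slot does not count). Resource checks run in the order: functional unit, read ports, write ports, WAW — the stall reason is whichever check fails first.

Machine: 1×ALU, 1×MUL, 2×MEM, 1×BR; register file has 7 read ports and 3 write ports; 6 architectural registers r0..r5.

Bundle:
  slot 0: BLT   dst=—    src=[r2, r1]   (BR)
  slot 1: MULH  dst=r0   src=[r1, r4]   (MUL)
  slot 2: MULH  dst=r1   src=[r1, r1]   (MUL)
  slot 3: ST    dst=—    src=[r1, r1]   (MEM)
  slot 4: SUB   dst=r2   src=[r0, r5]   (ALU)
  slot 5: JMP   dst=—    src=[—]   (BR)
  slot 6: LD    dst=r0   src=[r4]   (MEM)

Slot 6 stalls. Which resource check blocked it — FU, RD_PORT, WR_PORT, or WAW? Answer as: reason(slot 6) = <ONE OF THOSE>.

(0) want 1×BR +2rd +0wr — yes → AL1|MU1|ME2|BR0|rd5|wr3
(1) want 1×MUL +2rd +1wr — yes → AL1|MU0|ME2|BR0|rd3|wr2
(2) want 1×MUL +1rd +1wr — FU → AL1|MU0|ME2|BR0|rd3|wr2
(3) want 1×MEM +1rd +0wr — yes → AL1|MU0|ME1|BR0|rd2|wr2
(4) want 1×ALU +2rd +1wr — yes → AL0|MU0|ME1|BR0|rd0|wr1
(5) want 1×BR +0rd +0wr — FU → AL0|MU0|ME1|BR0|rd0|wr1
(6) want 1×MEM +1rd +1wr — RD_PORT → AL0|MU0|ME1|BR0|rd0|wr1

reason(slot 6) = RD_PORT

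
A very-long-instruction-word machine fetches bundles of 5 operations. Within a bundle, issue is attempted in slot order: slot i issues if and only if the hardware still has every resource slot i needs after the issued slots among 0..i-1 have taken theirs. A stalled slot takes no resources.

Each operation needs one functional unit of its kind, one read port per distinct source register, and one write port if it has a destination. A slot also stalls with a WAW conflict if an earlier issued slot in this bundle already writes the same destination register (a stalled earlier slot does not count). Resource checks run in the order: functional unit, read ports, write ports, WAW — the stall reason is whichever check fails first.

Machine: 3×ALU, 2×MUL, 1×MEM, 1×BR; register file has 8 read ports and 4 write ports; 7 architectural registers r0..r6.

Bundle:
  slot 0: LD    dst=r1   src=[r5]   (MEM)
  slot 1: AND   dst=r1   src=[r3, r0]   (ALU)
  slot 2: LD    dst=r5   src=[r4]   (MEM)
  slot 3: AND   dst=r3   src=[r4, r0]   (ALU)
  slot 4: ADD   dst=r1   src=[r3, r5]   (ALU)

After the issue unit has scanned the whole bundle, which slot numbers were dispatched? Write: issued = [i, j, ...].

issued = [0, 3]

  0. MEM→r1 ⇒ go  {3A/2Mu/0Ld/1B | 7r 3w}
  1. ALU→r1 ⇒ no(WAW)  {3A/2Mu/0Ld/1B | 7r 3w}
  2. MEM→r5 ⇒ no(FU)  {3A/2Mu/0Ld/1B | 7r 3w}
  3. ALU→r3 ⇒ go  {2A/2Mu/0Ld/1B | 5r 2w}
  4. ALU→r1 ⇒ no(WAW)  {2A/2Mu/0Ld/1B | 5r 2w}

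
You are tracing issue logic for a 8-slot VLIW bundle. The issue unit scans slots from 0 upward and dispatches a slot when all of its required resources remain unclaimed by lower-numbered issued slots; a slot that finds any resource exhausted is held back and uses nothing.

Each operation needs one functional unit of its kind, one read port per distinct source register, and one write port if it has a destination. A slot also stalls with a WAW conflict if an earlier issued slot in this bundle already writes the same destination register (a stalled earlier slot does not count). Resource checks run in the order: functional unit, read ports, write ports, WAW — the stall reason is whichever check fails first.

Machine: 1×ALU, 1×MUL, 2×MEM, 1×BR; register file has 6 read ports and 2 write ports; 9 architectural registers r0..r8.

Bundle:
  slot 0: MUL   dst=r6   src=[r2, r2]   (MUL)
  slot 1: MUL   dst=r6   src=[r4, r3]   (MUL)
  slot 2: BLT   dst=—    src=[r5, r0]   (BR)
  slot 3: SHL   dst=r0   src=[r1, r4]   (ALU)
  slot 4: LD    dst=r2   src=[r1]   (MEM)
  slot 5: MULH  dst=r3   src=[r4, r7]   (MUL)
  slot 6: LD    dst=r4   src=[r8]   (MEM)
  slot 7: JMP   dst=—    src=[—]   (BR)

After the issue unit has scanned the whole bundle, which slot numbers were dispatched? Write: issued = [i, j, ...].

[0] MUL needs rd=1 wr=1: ok; after: ALU=1 MUL=0 MEM=2 BR=1, R=5, W=1
[1] MUL needs rd=2 wr=1: FU; after: ALU=1 MUL=0 MEM=2 BR=1, R=5, W=1
[2] BR needs rd=2 wr=0: ok; after: ALU=1 MUL=0 MEM=2 BR=0, R=3, W=1
[3] ALU needs rd=2 wr=1: ok; after: ALU=0 MUL=0 MEM=2 BR=0, R=1, W=0
[4] MEM needs rd=1 wr=1: WR_PORT; after: ALU=0 MUL=0 MEM=2 BR=0, R=1, W=0
[5] MUL needs rd=2 wr=1: FU; after: ALU=0 MUL=0 MEM=2 BR=0, R=1, W=0
[6] MEM needs rd=1 wr=1: WR_PORT; after: ALU=0 MUL=0 MEM=2 BR=0, R=1, W=0
[7] BR needs rd=0 wr=0: FU; after: ALU=0 MUL=0 MEM=2 BR=0, R=1, W=0

issued = [0, 2, 3]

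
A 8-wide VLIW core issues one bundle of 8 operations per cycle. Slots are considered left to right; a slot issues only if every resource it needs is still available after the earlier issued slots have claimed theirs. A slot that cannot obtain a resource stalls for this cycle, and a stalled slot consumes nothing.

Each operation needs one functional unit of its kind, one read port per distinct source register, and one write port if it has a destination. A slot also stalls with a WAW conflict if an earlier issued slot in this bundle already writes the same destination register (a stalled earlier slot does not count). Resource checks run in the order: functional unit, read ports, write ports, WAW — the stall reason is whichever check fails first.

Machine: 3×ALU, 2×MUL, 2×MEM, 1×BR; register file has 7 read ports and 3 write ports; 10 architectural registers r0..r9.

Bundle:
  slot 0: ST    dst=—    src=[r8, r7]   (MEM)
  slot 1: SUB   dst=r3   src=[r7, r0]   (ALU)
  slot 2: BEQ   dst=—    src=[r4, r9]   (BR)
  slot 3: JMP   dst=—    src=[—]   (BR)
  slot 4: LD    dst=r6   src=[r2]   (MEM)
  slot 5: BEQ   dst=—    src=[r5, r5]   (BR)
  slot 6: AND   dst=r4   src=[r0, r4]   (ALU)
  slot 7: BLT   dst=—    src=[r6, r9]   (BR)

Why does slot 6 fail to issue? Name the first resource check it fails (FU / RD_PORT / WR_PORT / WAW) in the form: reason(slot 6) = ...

reason(slot 6) = RD_PORT

(0) want 1×MEM +2rd +0wr — yes → AL3|MU2|ME1|BR1|rd5|wr3
(1) want 1×ALU +2rd +1wr — yes → AL2|MU2|ME1|BR1|rd3|wr2
(2) want 1×BR +2rd +0wr — yes → AL2|MU2|ME1|BR0|rd1|wr2
(3) want 1×BR +0rd +0wr — FU → AL2|MU2|ME1|BR0|rd1|wr2
(4) want 1×MEM +1rd +1wr — yes → AL2|MU2|ME0|BR0|rd0|wr1
(5) want 1×BR +1rd +0wr — FU → AL2|MU2|ME0|BR0|rd0|wr1
(6) want 1×ALU +2rd +1wr — RD_PORT → AL2|MU2|ME0|BR0|rd0|wr1
(7) want 1×BR +2rd +0wr — FU → AL2|MU2|ME0|BR0|rd0|wr1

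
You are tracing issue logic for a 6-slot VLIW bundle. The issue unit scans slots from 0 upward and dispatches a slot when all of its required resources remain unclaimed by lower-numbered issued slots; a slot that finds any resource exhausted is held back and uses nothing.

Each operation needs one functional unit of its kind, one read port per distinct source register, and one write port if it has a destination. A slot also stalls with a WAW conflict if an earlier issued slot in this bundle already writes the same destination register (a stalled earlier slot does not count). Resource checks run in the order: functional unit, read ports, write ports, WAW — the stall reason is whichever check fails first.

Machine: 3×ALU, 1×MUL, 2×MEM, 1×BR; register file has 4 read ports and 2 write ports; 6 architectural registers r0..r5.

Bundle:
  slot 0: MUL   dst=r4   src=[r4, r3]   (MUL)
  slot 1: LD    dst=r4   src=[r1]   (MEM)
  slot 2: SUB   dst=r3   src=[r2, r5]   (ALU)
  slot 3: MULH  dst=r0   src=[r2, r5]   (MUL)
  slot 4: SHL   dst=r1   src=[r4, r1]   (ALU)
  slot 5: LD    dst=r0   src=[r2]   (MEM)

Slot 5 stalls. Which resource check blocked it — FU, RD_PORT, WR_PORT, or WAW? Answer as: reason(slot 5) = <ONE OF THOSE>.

[0] MUL needs rd=2 wr=1: ok; after: ALU=3 MUL=0 MEM=2 BR=1, R=2, W=1
[1] MEM needs rd=1 wr=1: WAW; after: ALU=3 MUL=0 MEM=2 BR=1, R=2, W=1
[2] ALU needs rd=2 wr=1: ok; after: ALU=2 MUL=0 MEM=2 BR=1, R=0, W=0
[3] MUL needs rd=2 wr=1: FU; after: ALU=2 MUL=0 MEM=2 BR=1, R=0, W=0
[4] ALU needs rd=2 wr=1: RD_PORT; after: ALU=2 MUL=0 MEM=2 BR=1, R=0, W=0
[5] MEM needs rd=1 wr=1: RD_PORT; after: ALU=2 MUL=0 MEM=2 BR=1, R=0, W=0

reason(slot 5) = RD_PORT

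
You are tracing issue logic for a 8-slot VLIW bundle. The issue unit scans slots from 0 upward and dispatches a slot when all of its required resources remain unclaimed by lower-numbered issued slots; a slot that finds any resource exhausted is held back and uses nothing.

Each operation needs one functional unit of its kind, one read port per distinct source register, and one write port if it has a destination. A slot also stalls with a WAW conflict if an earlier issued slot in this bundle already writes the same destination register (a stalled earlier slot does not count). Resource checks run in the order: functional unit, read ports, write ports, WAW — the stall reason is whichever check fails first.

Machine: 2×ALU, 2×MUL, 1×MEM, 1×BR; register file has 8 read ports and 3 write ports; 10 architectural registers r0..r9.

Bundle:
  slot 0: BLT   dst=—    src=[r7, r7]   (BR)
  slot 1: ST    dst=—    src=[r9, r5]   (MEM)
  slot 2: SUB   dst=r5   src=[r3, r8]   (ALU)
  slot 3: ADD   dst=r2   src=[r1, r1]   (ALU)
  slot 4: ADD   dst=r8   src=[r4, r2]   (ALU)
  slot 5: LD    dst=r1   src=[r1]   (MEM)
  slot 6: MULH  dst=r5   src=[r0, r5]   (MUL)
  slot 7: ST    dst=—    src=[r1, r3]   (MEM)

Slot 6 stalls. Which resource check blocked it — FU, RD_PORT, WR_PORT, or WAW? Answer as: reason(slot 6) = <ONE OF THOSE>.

#0 BR src=r7,r7 dispatched  <A:2 Mu:2 Ld:1 B:0 rd:7 wr:3>
#1 MEM src=r9,r5 dispatched  <A:2 Mu:2 Ld:0 B:0 rd:5 wr:3>
#2 ALU src=r3,r8 dispatched  <A:1 Mu:2 Ld:0 B:0 rd:3 wr:2>
#3 ALU src=r1,r1 dispatched  <A:0 Mu:2 Ld:0 B:0 rd:2 wr:1>
#4 ALU src=r4,r2 held:FU  <A:0 Mu:2 Ld:0 B:0 rd:2 wr:1>
#5 MEM src=r1 held:FU  <A:0 Mu:2 Ld:0 B:0 rd:2 wr:1>
#6 MUL src=r0,r5 held:WAW  <A:0 Mu:2 Ld:0 B:0 rd:2 wr:1>
#7 MEM src=r1,r3 held:FU  <A:0 Mu:2 Ld:0 B:0 rd:2 wr:1>

reason(slot 6) = WAW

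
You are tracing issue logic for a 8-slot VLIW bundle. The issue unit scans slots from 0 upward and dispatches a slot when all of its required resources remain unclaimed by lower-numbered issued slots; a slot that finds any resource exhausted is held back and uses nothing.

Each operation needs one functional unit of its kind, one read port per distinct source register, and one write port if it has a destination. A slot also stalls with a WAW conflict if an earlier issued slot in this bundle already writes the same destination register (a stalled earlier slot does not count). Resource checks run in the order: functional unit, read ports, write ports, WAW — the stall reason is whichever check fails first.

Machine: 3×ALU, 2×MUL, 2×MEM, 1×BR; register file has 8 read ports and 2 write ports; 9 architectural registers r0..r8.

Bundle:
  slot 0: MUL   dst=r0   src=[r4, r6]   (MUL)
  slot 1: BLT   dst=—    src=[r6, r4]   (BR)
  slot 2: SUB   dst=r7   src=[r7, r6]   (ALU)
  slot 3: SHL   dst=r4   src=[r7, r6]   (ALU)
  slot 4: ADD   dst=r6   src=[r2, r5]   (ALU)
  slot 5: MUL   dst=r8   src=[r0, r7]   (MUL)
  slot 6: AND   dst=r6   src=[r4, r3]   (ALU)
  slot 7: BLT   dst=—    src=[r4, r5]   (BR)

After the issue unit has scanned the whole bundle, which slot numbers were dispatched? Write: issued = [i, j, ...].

issued = [0, 1, 2]

[0] MUL needs rd=2 wr=1: ok; after: ALU=3 MUL=1 MEM=2 BR=1, R=6, W=1
[1] BR needs rd=2 wr=0: ok; after: ALU=3 MUL=1 MEM=2 BR=0, R=4, W=1
[2] ALU needs rd=2 wr=1: ok; after: ALU=2 MUL=1 MEM=2 BR=0, R=2, W=0
[3] ALU needs rd=2 wr=1: WR_PORT; after: ALU=2 MUL=1 MEM=2 BR=0, R=2, W=0
[4] ALU needs rd=2 wr=1: WR_PORT; after: ALU=2 MUL=1 MEM=2 BR=0, R=2, W=0
[5] MUL needs rd=2 wr=1: WR_PORT; after: ALU=2 MUL=1 MEM=2 BR=0, R=2, W=0
[6] ALU needs rd=2 wr=1: WR_PORT; after: ALU=2 MUL=1 MEM=2 BR=0, R=2, W=0
[7] BR needs rd=2 wr=0: FU; after: ALU=2 MUL=1 MEM=2 BR=0, R=2, W=0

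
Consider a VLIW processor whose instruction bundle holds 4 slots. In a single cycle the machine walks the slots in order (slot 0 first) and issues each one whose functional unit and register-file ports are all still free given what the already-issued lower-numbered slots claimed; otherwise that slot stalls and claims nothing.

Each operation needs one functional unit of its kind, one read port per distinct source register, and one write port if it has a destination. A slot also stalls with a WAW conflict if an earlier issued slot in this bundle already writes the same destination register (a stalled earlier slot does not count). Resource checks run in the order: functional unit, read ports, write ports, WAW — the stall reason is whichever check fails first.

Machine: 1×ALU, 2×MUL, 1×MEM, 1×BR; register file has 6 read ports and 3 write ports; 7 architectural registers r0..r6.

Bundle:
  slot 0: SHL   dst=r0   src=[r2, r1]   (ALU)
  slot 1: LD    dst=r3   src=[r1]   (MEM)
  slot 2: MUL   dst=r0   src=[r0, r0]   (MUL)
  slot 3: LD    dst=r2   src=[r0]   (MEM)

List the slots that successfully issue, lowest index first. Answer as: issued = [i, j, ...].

(0) want 1×ALU +2rd +1wr — yes → AL0|MU2|ME1|BR1|rd4|wr2
(1) want 1×MEM +1rd +1wr — yes → AL0|MU2|ME0|BR1|rd3|wr1
(2) want 1×MUL +1rd +1wr — WAW → AL0|MU2|ME0|BR1|rd3|wr1
(3) want 1×MEM +1rd +1wr — FU → AL0|MU2|ME0|BR1|rd3|wr1

issued = [0, 1]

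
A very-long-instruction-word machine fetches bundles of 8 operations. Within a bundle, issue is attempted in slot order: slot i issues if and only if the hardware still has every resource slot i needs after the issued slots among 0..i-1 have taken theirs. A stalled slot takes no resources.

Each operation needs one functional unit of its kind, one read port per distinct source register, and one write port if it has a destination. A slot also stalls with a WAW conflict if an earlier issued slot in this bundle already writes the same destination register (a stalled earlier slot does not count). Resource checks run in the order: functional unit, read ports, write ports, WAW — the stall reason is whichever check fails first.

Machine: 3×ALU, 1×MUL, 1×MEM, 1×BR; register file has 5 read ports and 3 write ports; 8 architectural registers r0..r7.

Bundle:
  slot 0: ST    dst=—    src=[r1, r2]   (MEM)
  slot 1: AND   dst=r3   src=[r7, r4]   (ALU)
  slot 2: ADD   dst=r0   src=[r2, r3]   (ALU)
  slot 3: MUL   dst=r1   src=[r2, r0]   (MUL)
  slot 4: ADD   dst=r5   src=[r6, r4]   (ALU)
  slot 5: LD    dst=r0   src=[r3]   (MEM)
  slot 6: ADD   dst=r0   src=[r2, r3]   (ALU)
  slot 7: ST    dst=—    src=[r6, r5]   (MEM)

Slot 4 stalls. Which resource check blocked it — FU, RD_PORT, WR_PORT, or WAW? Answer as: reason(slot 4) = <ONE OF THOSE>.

#0 MEM src=r1,r2 dispatched  <A:3 Mu:1 Ld:0 B:1 rd:3 wr:3>
#1 ALU src=r7,r4 dispatched  <A:2 Mu:1 Ld:0 B:1 rd:1 wr:2>
#2 ALU src=r2,r3 held:RD_PORT  <A:2 Mu:1 Ld:0 B:1 rd:1 wr:2>
#3 MUL src=r2,r0 held:RD_PORT  <A:2 Mu:1 Ld:0 B:1 rd:1 wr:2>
#4 ALU src=r6,r4 held:RD_PORT  <A:2 Mu:1 Ld:0 B:1 rd:1 wr:2>
#5 MEM src=r3 held:FU  <A:2 Mu:1 Ld:0 B:1 rd:1 wr:2>
#6 ALU src=r2,r3 held:RD_PORT  <A:2 Mu:1 Ld:0 B:1 rd:1 wr:2>
#7 MEM src=r6,r5 held:FU  <A:2 Mu:1 Ld:0 B:1 rd:1 wr:2>

reason(slot 4) = RD_PORT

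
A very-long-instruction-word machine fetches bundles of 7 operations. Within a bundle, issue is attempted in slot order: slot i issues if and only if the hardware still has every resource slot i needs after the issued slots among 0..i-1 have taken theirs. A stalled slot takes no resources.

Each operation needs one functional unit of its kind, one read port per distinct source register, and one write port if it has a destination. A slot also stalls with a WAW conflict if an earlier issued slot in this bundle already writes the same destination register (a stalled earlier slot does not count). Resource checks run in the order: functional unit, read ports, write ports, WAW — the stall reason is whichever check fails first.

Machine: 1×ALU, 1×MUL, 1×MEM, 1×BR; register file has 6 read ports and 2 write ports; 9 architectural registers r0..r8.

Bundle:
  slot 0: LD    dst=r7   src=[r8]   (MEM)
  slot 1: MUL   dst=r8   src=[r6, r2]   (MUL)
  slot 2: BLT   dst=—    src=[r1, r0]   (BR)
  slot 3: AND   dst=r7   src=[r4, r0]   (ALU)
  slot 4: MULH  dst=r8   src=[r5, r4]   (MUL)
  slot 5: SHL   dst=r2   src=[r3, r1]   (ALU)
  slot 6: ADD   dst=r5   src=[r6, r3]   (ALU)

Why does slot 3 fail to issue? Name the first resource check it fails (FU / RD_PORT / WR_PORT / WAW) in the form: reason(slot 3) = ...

reason(slot 3) = RD_PORT

#0 MEM src=r8 dispatched  <A:1 Mu:1 Ld:0 B:1 rd:5 wr:1>
#1 MUL src=r6,r2 dispatched  <A:1 Mu:0 Ld:0 B:1 rd:3 wr:0>
#2 BR src=r1,r0 dispatched  <A:1 Mu:0 Ld:0 B:0 rd:1 wr:0>
#3 ALU src=r4,r0 held:RD_PORT  <A:1 Mu:0 Ld:0 B:0 rd:1 wr:0>
#4 MUL src=r5,r4 held:FU  <A:1 Mu:0 Ld:0 B:0 rd:1 wr:0>
#5 ALU src=r3,r1 held:RD_PORT  <A:1 Mu:0 Ld:0 B:0 rd:1 wr:0>
#6 ALU src=r6,r3 held:RD_PORT  <A:1 Mu:0 Ld:0 B:0 rd:1 wr:0>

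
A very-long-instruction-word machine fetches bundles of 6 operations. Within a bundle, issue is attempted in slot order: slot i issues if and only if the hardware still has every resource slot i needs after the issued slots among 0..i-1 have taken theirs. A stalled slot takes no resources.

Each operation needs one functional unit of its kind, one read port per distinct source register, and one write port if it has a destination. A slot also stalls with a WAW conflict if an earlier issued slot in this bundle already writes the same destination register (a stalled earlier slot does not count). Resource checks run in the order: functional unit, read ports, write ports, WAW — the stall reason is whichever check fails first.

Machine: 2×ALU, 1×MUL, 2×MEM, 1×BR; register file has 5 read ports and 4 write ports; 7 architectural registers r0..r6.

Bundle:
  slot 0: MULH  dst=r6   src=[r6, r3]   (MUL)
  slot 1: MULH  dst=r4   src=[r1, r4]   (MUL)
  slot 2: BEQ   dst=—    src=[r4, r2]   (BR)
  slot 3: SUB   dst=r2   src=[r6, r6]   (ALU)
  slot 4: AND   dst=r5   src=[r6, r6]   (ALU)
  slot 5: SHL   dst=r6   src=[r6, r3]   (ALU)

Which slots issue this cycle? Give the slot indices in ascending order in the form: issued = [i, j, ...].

issued = [0, 2, 3]

(0) want 1×MUL +2rd +1wr — yes → AL2|MU0|ME2|BR1|rd3|wr3
(1) want 1×MUL +2rd +1wr — FU → AL2|MU0|ME2|BR1|rd3|wr3
(2) want 1×BR +2rd +0wr — yes → AL2|MU0|ME2|BR0|rd1|wr3
(3) want 1×ALU +1rd +1wr — yes → AL1|MU0|ME2|BR0|rd0|wr2
(4) want 1×ALU +1rd +1wr — RD_PORT → AL1|MU0|ME2|BR0|rd0|wr2
(5) want 1×ALU +2rd +1wr — RD_PORT → AL1|MU0|ME2|BR0|rd0|wr2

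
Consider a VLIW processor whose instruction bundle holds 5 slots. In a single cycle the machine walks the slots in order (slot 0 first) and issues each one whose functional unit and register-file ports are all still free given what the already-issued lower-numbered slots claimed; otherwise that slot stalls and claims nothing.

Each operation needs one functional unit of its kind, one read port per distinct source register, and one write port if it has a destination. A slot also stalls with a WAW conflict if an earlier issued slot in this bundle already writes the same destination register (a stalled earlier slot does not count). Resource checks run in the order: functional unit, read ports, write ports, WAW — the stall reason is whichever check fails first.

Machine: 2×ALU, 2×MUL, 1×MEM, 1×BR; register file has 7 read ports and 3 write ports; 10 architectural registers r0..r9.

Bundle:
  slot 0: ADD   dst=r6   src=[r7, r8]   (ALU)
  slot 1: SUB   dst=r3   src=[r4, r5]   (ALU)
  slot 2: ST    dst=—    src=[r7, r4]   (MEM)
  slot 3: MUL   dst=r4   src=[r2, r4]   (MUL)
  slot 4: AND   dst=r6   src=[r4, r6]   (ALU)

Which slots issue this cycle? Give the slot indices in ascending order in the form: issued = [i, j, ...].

issued = [0, 1, 2]

slot 0 (ALU): ISSUE — free A1,Mu2,Ld1,B1 rp5 wp2
slot 1 (ALU): ISSUE — free A0,Mu2,Ld1,B1 rp3 wp1
slot 2 (MEM): ISSUE — free A0,Mu2,Ld0,B1 rp1 wp1
slot 3 (MUL): stall RD_PORT — free A0,Mu2,Ld0,B1 rp1 wp1
slot 4 (ALU): stall FU — free A0,Mu2,Ld0,B1 rp1 wp1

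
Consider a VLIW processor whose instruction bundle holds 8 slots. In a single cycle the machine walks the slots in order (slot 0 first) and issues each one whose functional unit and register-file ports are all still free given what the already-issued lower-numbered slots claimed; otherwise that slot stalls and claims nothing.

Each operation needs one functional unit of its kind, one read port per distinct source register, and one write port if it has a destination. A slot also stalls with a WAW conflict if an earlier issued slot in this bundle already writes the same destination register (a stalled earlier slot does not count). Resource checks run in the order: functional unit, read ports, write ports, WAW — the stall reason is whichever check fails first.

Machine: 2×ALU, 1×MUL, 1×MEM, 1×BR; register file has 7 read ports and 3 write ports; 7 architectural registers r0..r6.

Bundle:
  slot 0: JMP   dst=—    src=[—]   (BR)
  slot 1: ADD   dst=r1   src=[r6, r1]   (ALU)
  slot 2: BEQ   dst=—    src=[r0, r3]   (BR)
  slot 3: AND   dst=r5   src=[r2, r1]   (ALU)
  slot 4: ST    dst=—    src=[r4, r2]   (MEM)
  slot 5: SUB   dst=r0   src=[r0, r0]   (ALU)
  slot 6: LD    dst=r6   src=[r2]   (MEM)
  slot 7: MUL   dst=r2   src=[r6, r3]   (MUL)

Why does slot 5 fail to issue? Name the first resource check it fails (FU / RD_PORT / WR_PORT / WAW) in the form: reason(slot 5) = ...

#0 BR src=- dispatched  <A:2 Mu:1 Ld:1 B:0 rd:7 wr:3>
#1 ALU src=r6,r1 dispatched  <A:1 Mu:1 Ld:1 B:0 rd:5 wr:2>
#2 BR src=r0,r3 held:FU  <A:1 Mu:1 Ld:1 B:0 rd:5 wr:2>
#3 ALU src=r2,r1 dispatched  <A:0 Mu:1 Ld:1 B:0 rd:3 wr:1>
#4 MEM src=r4,r2 dispatched  <A:0 Mu:1 Ld:0 B:0 rd:1 wr:1>
#5 ALU src=r0,r0 held:FU  <A:0 Mu:1 Ld:0 B:0 rd:1 wr:1>
#6 MEM src=r2 held:FU  <A:0 Mu:1 Ld:0 B:0 rd:1 wr:1>
#7 MUL src=r6,r3 held:RD_PORT  <A:0 Mu:1 Ld:0 B:0 rd:1 wr:1>

reason(slot 5) = FU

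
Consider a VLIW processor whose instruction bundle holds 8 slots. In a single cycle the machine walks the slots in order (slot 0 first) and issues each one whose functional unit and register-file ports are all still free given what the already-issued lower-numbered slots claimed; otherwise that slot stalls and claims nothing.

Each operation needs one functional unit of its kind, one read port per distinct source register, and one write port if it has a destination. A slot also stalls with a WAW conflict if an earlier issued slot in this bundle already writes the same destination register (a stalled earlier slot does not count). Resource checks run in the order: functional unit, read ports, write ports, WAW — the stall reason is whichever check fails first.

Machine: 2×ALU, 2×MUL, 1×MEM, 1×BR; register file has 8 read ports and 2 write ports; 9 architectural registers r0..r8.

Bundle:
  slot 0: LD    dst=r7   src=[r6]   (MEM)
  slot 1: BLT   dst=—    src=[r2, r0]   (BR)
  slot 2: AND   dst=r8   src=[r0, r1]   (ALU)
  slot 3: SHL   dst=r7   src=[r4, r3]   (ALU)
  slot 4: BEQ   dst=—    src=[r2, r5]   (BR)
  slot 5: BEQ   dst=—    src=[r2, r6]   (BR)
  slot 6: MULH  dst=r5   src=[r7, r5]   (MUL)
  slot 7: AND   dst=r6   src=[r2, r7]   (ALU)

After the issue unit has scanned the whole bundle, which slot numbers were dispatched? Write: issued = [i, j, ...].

[0] MEM needs rd=1 wr=1: ok; after: ALU=2 MUL=2 MEM=0 BR=1, R=7, W=1
[1] BR needs rd=2 wr=0: ok; after: ALU=2 MUL=2 MEM=0 BR=0, R=5, W=1
[2] ALU needs rd=2 wr=1: ok; after: ALU=1 MUL=2 MEM=0 BR=0, R=3, W=0
[3] ALU needs rd=2 wr=1: WR_PORT; after: ALU=1 MUL=2 MEM=0 BR=0, R=3, W=0
[4] BR needs rd=2 wr=0: FU; after: ALU=1 MUL=2 MEM=0 BR=0, R=3, W=0
[5] BR needs rd=2 wr=0: FU; after: ALU=1 MUL=2 MEM=0 BR=0, R=3, W=0
[6] MUL needs rd=2 wr=1: WR_PORT; after: ALU=1 MUL=2 MEM=0 BR=0, R=3, W=0
[7] ALU needs rd=2 wr=1: WR_PORT; after: ALU=1 MUL=2 MEM=0 BR=0, R=3, W=0

issued = [0, 1, 2]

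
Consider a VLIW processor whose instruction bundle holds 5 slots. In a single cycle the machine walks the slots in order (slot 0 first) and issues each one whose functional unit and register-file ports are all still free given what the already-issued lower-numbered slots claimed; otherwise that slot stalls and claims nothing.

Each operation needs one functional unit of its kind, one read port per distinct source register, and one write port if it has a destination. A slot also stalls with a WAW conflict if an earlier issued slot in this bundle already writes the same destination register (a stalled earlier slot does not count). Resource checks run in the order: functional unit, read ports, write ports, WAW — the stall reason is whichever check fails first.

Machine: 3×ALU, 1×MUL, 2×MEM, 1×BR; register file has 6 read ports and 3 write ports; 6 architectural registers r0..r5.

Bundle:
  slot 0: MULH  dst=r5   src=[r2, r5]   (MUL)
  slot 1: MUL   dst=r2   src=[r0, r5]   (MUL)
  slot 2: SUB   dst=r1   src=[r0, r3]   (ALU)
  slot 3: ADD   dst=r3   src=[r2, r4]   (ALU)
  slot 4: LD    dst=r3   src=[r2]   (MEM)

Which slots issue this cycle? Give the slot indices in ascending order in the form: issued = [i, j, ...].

issued = [0, 2, 3]

[0] MUL needs rd=2 wr=1: ok; after: ALU=3 MUL=0 MEM=2 BR=1, R=4, W=2
[1] MUL needs rd=2 wr=1: FU; after: ALU=3 MUL=0 MEM=2 BR=1, R=4, W=2
[2] ALU needs rd=2 wr=1: ok; after: ALU=2 MUL=0 MEM=2 BR=1, R=2, W=1
[3] ALU needs rd=2 wr=1: ok; after: ALU=1 MUL=0 MEM=2 BR=1, R=0, W=0
[4] MEM needs rd=1 wr=1: RD_PORT; after: ALU=1 MUL=0 MEM=2 BR=1, R=0, W=0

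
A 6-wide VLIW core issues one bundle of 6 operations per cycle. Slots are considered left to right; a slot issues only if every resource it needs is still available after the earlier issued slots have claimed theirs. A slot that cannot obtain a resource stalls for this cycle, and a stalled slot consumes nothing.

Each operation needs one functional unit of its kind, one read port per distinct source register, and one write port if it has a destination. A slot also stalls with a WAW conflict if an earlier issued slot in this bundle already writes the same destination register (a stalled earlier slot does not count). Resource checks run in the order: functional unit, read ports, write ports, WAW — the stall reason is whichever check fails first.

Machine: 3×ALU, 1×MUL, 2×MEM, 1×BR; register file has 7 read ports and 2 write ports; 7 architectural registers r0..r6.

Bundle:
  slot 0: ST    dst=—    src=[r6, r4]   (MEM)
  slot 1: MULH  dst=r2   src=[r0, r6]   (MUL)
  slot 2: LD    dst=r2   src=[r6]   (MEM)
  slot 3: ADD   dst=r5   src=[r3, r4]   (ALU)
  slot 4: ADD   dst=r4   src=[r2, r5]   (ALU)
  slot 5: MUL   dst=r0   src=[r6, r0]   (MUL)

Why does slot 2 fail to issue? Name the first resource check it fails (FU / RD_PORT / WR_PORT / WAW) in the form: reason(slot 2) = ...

slot 0 (MEM): ISSUE — free A3,Mu1,Ld1,B1 rp5 wp2
slot 1 (MUL): ISSUE — free A3,Mu0,Ld1,B1 rp3 wp1
slot 2 (MEM): stall WAW — free A3,Mu0,Ld1,B1 rp3 wp1
slot 3 (ALU): ISSUE — free A2,Mu0,Ld1,B1 rp1 wp0
slot 4 (ALU): stall RD_PORT — free A2,Mu0,Ld1,B1 rp1 wp0
slot 5 (MUL): stall FU — free A2,Mu0,Ld1,B1 rp1 wp0

reason(slot 2) = WAW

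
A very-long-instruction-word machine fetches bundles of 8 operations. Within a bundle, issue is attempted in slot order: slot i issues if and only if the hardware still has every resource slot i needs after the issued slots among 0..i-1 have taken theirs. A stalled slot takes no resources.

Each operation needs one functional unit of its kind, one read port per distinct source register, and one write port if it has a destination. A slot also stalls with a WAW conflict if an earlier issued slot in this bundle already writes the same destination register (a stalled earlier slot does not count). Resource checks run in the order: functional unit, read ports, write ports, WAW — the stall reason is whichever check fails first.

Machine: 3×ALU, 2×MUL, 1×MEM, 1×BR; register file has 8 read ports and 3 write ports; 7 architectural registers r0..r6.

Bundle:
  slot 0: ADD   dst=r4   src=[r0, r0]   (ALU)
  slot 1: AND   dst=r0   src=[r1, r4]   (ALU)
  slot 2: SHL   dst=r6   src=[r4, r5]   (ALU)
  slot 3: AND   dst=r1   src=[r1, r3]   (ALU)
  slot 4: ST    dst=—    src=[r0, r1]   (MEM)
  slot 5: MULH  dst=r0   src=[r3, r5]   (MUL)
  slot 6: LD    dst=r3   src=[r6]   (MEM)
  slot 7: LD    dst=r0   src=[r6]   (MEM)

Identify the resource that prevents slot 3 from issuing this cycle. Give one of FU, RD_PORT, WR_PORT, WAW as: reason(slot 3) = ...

slot 0 (ALU): ISSUE — free A2,Mu2,Ld1,B1 rp7 wp2
slot 1 (ALU): ISSUE — free A1,Mu2,Ld1,B1 rp5 wp1
slot 2 (ALU): ISSUE — free A0,Mu2,Ld1,B1 rp3 wp0
slot 3 (ALU): stall FU — free A0,Mu2,Ld1,B1 rp3 wp0
slot 4 (MEM): ISSUE — free A0,Mu2,Ld0,B1 rp1 wp0
slot 5 (MUL): stall RD_PORT — free A0,Mu2,Ld0,B1 rp1 wp0
slot 6 (MEM): stall FU — free A0,Mu2,Ld0,B1 rp1 wp0
slot 7 (MEM): stall FU — free A0,Mu2,Ld0,B1 rp1 wp0

reason(slot 3) = FU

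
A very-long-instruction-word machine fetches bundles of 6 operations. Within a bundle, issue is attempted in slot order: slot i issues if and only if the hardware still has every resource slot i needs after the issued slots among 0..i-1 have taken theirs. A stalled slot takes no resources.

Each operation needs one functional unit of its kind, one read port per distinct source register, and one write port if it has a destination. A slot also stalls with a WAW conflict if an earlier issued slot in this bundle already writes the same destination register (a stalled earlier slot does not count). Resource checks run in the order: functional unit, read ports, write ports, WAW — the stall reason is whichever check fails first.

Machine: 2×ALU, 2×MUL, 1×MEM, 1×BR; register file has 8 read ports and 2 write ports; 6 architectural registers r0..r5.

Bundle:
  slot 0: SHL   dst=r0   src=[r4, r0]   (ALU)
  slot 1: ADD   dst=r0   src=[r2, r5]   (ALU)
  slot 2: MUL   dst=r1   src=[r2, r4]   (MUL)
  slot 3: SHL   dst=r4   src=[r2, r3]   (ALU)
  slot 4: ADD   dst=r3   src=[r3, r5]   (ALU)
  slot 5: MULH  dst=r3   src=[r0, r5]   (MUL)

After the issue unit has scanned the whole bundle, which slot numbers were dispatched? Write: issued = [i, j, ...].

issued = [0, 2]

  0. ALU→r0 ⇒ go  {1A/2Mu/1Ld/1B | 6r 1w}
  1. ALU→r0 ⇒ no(WAW)  {1A/2Mu/1Ld/1B | 6r 1w}
  2. MUL→r1 ⇒ go  {1A/1Mu/1Ld/1B | 4r 0w}
  3. ALU→r4 ⇒ no(WR_PORT)  {1A/1Mu/1Ld/1B | 4r 0w}
  4. ALU→r3 ⇒ no(WR_PORT)  {1A/1Mu/1Ld/1B | 4r 0w}
  5. MUL→r3 ⇒ no(WR_PORT)  {1A/1Mu/1Ld/1B | 4r 0w}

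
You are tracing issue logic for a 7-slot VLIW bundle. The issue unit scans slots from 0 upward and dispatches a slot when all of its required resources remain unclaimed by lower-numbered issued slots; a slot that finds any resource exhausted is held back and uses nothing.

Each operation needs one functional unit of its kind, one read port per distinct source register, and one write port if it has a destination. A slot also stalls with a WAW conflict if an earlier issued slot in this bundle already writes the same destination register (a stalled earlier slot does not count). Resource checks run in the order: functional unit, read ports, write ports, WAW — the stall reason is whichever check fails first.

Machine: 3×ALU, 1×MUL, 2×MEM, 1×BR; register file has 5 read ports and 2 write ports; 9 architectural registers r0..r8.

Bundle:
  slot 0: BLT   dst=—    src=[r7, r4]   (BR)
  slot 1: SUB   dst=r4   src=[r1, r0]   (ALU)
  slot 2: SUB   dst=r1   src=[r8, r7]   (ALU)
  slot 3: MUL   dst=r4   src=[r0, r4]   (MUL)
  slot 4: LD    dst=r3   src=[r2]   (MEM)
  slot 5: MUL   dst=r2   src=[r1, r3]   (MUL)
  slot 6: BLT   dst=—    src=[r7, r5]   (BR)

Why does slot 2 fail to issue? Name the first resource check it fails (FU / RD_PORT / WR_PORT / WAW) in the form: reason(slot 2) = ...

reason(slot 2) = RD_PORT

(0) want 1×BR +2rd +0wr — yes → AL3|MU1|ME2|BR0|rd3|wr2
(1) want 1×ALU +2rd +1wr — yes → AL2|MU1|ME2|BR0|rd1|wr1
(2) want 1×ALU +2rd +1wr — RD_PORT → AL2|MU1|ME2|BR0|rd1|wr1
(3) want 1×MUL +2rd +1wr — RD_PORT → AL2|MU1|ME2|BR0|rd1|wr1
(4) want 1×MEM +1rd +1wr — yes → AL2|MU1|ME1|BR0|rd0|wr0
(5) want 1×MUL +2rd +1wr — RD_PORT → AL2|MU1|ME1|BR0|rd0|wr0
(6) want 1×BR +2rd +0wr — FU → AL2|MU1|ME1|BR0|rd0|wr0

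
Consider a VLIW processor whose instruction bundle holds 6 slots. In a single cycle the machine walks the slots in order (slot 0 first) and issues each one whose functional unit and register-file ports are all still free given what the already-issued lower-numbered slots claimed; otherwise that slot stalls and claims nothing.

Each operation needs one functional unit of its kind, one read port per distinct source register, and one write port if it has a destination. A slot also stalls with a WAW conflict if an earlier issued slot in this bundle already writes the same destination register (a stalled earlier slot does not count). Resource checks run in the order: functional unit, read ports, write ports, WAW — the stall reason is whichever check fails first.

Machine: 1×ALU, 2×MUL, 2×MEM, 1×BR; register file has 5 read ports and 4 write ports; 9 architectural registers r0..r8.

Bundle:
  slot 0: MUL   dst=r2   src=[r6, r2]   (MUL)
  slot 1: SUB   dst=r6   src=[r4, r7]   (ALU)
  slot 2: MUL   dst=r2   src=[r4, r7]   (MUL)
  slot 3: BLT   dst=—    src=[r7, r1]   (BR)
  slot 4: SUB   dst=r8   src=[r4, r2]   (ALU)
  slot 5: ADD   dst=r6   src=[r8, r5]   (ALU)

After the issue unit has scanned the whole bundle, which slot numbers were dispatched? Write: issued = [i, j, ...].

issued = [0, 1]

  0. MUL→r2 ⇒ go  {1A/1Mu/2Ld/1B | 3r 3w}
  1. ALU→r6 ⇒ go  {0A/1Mu/2Ld/1B | 1r 2w}
  2. MUL→r2 ⇒ no(RD_PORT)  {0A/1Mu/2Ld/1B | 1r 2w}
  3. BR ⇒ no(RD_PORT)  {0A/1Mu/2Ld/1B | 1r 2w}
  4. ALU→r8 ⇒ no(FU)  {0A/1Mu/2Ld/1B | 1r 2w}
  5. ALU→r6 ⇒ no(FU)  {0A/1Mu/2Ld/1B | 1r 2w}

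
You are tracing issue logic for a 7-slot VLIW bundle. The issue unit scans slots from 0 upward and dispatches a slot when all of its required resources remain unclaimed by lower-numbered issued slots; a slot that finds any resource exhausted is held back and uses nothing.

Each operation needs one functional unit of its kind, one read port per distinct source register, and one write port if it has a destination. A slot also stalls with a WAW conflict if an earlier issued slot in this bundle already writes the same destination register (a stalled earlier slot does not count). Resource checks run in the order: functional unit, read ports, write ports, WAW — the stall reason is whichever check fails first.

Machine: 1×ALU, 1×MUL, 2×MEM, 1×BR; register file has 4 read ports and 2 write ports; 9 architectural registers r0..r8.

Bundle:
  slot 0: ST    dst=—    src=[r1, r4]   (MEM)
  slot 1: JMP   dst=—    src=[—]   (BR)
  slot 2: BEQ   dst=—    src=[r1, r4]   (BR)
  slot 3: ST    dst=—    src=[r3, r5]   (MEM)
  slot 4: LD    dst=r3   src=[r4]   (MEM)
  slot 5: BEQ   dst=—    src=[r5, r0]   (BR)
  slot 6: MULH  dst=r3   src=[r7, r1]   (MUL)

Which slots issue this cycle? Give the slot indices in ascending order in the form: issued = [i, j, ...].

issued = [0, 1, 3]

(0) want 1×MEM +2rd +0wr — yes → AL1|MU1|ME1|BR1|rd2|wr2
(1) want 1×BR +0rd +0wr — yes → AL1|MU1|ME1|BR0|rd2|wr2
(2) want 1×BR +2rd +0wr — FU → AL1|MU1|ME1|BR0|rd2|wr2
(3) want 1×MEM +2rd +0wr — yes → AL1|MU1|ME0|BR0|rd0|wr2
(4) want 1×MEM +1rd +1wr — FU → AL1|MU1|ME0|BR0|rd0|wr2
(5) want 1×BR +2rd +0wr — FU → AL1|MU1|ME0|BR0|rd0|wr2
(6) want 1×MUL +2rd +1wr — RD_PORT → AL1|MU1|ME0|BR0|rd0|wr2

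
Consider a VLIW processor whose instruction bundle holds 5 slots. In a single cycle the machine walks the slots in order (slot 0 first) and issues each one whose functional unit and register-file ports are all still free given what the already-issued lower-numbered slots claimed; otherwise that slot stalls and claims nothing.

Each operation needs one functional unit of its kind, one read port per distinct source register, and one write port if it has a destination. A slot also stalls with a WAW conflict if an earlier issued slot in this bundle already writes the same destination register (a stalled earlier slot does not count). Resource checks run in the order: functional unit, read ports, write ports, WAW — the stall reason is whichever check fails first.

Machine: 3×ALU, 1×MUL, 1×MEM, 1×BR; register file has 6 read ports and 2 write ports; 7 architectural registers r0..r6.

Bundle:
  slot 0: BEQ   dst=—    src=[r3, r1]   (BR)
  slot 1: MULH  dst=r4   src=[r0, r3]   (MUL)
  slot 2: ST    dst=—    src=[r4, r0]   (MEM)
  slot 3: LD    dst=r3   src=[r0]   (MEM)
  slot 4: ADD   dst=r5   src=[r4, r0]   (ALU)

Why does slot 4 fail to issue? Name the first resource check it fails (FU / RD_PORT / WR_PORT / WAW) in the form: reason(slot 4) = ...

#0 BR src=r3,r1 dispatched  <A:3 Mu:1 Ld:1 B:0 rd:4 wr:2>
#1 MUL src=r0,r3 dispatched  <A:3 Mu:0 Ld:1 B:0 rd:2 wr:1>
#2 MEM src=r4,r0 dispatched  <A:3 Mu:0 Ld:0 B:0 rd:0 wr:1>
#3 MEM src=r0 held:FU  <A:3 Mu:0 Ld:0 B:0 rd:0 wr:1>
#4 ALU src=r4,r0 held:RD_PORT  <A:3 Mu:0 Ld:0 B:0 rd:0 wr:1>

reason(slot 4) = RD_PORT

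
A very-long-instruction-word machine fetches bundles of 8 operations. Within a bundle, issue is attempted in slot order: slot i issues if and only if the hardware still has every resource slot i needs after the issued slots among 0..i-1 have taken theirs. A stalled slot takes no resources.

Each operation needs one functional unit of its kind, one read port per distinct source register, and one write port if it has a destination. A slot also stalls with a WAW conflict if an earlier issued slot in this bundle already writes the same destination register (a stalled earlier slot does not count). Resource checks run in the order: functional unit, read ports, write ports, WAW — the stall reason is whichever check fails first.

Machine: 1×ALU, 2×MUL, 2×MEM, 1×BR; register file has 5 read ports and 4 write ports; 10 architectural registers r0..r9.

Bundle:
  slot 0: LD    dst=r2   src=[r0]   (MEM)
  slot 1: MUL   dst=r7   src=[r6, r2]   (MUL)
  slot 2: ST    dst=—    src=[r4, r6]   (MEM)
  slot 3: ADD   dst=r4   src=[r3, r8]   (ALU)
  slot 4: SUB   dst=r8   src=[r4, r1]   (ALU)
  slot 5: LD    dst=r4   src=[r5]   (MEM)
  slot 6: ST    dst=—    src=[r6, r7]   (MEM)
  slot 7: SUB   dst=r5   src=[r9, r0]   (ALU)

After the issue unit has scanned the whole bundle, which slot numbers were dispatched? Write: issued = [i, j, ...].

issued = [0, 1, 2]

slot 0 (MEM): ISSUE — free A1,Mu2,Ld1,B1 rp4 wp3
slot 1 (MUL): ISSUE — free A1,Mu1,Ld1,B1 rp2 wp2
slot 2 (MEM): ISSUE — free A1,Mu1,Ld0,B1 rp0 wp2
slot 3 (ALU): stall RD_PORT — free A1,Mu1,Ld0,B1 rp0 wp2
slot 4 (ALU): stall RD_PORT — free A1,Mu1,Ld0,B1 rp0 wp2
slot 5 (MEM): stall FU — free A1,Mu1,Ld0,B1 rp0 wp2
slot 6 (MEM): stall FU — free A1,Mu1,Ld0,B1 rp0 wp2
slot 7 (ALU): stall RD_PORT — free A1,Mu1,Ld0,B1 rp0 wp2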